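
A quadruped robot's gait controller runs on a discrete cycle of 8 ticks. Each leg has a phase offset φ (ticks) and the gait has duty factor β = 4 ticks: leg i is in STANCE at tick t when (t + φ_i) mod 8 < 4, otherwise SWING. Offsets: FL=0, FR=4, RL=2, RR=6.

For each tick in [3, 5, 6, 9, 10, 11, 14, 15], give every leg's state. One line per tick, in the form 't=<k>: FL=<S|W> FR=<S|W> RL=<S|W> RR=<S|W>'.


t=3: FL=S FR=W RL=W RR=S
t=5: FL=W FR=S RL=W RR=S
t=6: FL=W FR=S RL=S RR=W
t=9: FL=S FR=W RL=S RR=W
t=10: FL=S FR=W RL=W RR=S
t=11: FL=S FR=W RL=W RR=S
t=14: FL=W FR=S RL=S RR=W
t=15: FL=W FR=S RL=S RR=W

t=3: phase=(3,7,5,1) vs β=4 → FL=S FR=W RL=W RR=S
t=5: phase=(5,1,7,3) vs β=4 → FL=W FR=S RL=W RR=S
t=6: phase=(6,2,0,4) vs β=4 → FL=W FR=S RL=S RR=W
t=9: phase=(1,5,3,7) vs β=4 → FL=S FR=W RL=S RR=W
t=10: phase=(2,6,4,0) vs β=4 → FL=S FR=W RL=W RR=S
t=11: phase=(3,7,5,1) vs β=4 → FL=S FR=W RL=W RR=S
t=14: phase=(6,2,0,4) vs β=4 → FL=W FR=S RL=S RR=W
t=15: phase=(7,3,1,5) vs β=4 → FL=W FR=S RL=S RR=W


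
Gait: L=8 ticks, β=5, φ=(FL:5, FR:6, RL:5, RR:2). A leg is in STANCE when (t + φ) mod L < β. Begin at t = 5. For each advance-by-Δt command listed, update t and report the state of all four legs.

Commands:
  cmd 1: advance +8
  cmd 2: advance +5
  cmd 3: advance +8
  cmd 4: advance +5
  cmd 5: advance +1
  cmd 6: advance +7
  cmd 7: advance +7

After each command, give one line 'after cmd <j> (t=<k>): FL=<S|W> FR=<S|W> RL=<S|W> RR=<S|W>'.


start t=5: FL=S FR=S RL=S RR=W
cmd 1: advance +8 → t=13, phase=(2,3,2,7) → FL=S FR=S RL=S RR=W
cmd 2: advance +5 → t=18, phase=(7,0,7,4) → FL=W FR=S RL=W RR=S
cmd 3: advance +8 → t=26, phase=(7,0,7,4) → FL=W FR=S RL=W RR=S
cmd 4: advance +5 → t=31, phase=(4,5,4,1) → FL=S FR=W RL=S RR=S
cmd 5: advance +1 → t=32, phase=(5,6,5,2) → FL=W FR=W RL=W RR=S
cmd 6: advance +7 → t=39, phase=(4,5,4,1) → FL=S FR=W RL=S RR=S
cmd 7: advance +7 → t=46, phase=(3,4,3,0) → FL=S FR=S RL=S RR=S

after cmd 1 (t=13): FL=S FR=S RL=S RR=W
after cmd 2 (t=18): FL=W FR=S RL=W RR=S
after cmd 3 (t=26): FL=W FR=S RL=W RR=S
after cmd 4 (t=31): FL=S FR=W RL=S RR=S
after cmd 5 (t=32): FL=W FR=W RL=W RR=S
after cmd 6 (t=39): FL=S FR=W RL=S RR=S
after cmd 7 (t=46): FL=S FR=S RL=S RR=S


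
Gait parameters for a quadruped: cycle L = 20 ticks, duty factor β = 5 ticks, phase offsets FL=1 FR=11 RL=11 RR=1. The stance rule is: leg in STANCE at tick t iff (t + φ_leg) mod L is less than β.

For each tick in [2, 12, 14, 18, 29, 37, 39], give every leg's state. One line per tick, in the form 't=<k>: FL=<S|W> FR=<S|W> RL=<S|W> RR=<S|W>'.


t=2: phase=(3,13,13,3) vs β=5 → FL=S FR=W RL=W RR=S
t=12: phase=(13,3,3,13) vs β=5 → FL=W FR=S RL=S RR=W
t=14: phase=(15,5,5,15) vs β=5 → FL=W FR=W RL=W RR=W
t=18: phase=(19,9,9,19) vs β=5 → FL=W FR=W RL=W RR=W
t=29: phase=(10,0,0,10) vs β=5 → FL=W FR=S RL=S RR=W
t=37: phase=(18,8,8,18) vs β=5 → FL=W FR=W RL=W RR=W
t=39: phase=(0,10,10,0) vs β=5 → FL=S FR=W RL=W RR=S

t=2: FL=S FR=W RL=W RR=S
t=12: FL=W FR=S RL=S RR=W
t=14: FL=W FR=W RL=W RR=W
t=18: FL=W FR=W RL=W RR=W
t=29: FL=W FR=S RL=S RR=W
t=37: FL=W FR=W RL=W RR=W
t=39: FL=S FR=W RL=W RR=S


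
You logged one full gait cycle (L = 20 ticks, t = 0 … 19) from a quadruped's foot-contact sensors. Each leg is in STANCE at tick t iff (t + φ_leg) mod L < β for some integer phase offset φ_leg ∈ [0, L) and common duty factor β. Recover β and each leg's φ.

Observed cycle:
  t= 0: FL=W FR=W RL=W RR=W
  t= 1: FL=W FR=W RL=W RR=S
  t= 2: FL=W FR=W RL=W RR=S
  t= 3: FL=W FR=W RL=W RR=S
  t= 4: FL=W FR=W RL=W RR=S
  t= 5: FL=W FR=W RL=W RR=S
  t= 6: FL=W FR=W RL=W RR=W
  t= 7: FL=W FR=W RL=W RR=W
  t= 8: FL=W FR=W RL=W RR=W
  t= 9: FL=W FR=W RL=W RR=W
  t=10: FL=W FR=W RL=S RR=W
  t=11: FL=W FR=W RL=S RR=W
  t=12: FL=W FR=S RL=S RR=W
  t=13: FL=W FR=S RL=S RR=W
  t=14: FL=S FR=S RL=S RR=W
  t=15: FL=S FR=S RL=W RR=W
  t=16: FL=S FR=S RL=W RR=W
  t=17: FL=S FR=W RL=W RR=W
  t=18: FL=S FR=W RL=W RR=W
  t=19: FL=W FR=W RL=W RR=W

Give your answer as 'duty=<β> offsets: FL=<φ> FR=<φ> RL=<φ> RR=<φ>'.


duty=5 offsets: FL=6 FR=8 RL=10 RR=19

duty β = stance ticks per leg = 5
FL: stance ticks = 5; W→S at t=14 → φ=6
FR: stance ticks = 5; W→S at t=12 → φ=8
RL: stance ticks = 5; W→S at t=10 → φ=10
RR: stance ticks = 5; W→S at t=1 → φ=19


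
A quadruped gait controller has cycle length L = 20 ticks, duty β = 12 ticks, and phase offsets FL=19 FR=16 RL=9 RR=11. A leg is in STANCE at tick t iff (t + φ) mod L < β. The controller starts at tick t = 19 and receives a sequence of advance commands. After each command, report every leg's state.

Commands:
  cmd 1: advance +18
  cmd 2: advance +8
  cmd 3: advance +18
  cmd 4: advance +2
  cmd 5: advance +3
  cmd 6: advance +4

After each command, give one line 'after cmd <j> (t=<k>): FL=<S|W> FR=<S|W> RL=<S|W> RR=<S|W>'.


after cmd 1 (t=37): FL=W FR=W RL=S RR=S
after cmd 2 (t=45): FL=S FR=S RL=W RR=W
after cmd 3 (t=63): FL=S FR=W RL=W RR=W
after cmd 4 (t=65): FL=S FR=S RL=W RR=W
after cmd 5 (t=68): FL=S FR=S RL=W RR=W
after cmd 6 (t=72): FL=S FR=S RL=S RR=S

start t=19: FL=W FR=W RL=S RR=S
cmd 1: advance +18 → t=37, phase=(16,13,6,8) → FL=W FR=W RL=S RR=S
cmd 2: advance +8 → t=45, phase=(4,1,14,16) → FL=S FR=S RL=W RR=W
cmd 3: advance +18 → t=63, phase=(2,19,12,14) → FL=S FR=W RL=W RR=W
cmd 4: advance +2 → t=65, phase=(4,1,14,16) → FL=S FR=S RL=W RR=W
cmd 5: advance +3 → t=68, phase=(7,4,17,19) → FL=S FR=S RL=W RR=W
cmd 6: advance +4 → t=72, phase=(11,8,1,3) → FL=S FR=S RL=S RR=S


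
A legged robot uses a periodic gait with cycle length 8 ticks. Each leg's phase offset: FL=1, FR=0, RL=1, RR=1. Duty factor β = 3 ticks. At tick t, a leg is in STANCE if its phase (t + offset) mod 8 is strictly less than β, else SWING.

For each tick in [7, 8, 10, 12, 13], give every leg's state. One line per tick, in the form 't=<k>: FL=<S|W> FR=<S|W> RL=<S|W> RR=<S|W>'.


t=7: FL=S FR=W RL=S RR=S
t=8: FL=S FR=S RL=S RR=S
t=10: FL=W FR=S RL=W RR=W
t=12: FL=W FR=W RL=W RR=W
t=13: FL=W FR=W RL=W RR=W

t=7: phase=(0,7,0,0) vs β=3 → FL=S FR=W RL=S RR=S
t=8: phase=(1,0,1,1) vs β=3 → FL=S FR=S RL=S RR=S
t=10: phase=(3,2,3,3) vs β=3 → FL=W FR=S RL=W RR=W
t=12: phase=(5,4,5,5) vs β=3 → FL=W FR=W RL=W RR=W
t=13: phase=(6,5,6,6) vs β=3 → FL=W FR=W RL=W RR=W


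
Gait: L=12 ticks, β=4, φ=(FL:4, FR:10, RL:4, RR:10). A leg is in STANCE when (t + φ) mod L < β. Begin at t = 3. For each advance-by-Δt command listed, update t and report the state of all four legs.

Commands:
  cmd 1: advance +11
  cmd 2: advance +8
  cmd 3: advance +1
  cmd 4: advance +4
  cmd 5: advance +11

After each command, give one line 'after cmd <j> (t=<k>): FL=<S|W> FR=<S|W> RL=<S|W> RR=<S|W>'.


start t=3: FL=W FR=S RL=W RR=S
cmd 1: advance +11 → t=14, phase=(6,0,6,0) → FL=W FR=S RL=W RR=S
cmd 2: advance +8 → t=22, phase=(2,8,2,8) → FL=S FR=W RL=S RR=W
cmd 3: advance +1 → t=23, phase=(3,9,3,9) → FL=S FR=W RL=S RR=W
cmd 4: advance +4 → t=27, phase=(7,1,7,1) → FL=W FR=S RL=W RR=S
cmd 5: advance +11 → t=38, phase=(6,0,6,0) → FL=W FR=S RL=W RR=S

after cmd 1 (t=14): FL=W FR=S RL=W RR=S
after cmd 2 (t=22): FL=S FR=W RL=S RR=W
after cmd 3 (t=23): FL=S FR=W RL=S RR=W
after cmd 4 (t=27): FL=W FR=S RL=W RR=S
after cmd 5 (t=38): FL=W FR=S RL=W RR=S


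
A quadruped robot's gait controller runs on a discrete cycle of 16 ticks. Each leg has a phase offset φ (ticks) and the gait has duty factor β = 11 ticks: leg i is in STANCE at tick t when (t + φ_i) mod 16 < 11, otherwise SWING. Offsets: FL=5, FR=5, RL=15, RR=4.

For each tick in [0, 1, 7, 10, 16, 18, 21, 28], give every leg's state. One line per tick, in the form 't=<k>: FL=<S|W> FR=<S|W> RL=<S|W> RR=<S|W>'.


t=0: phase=(5,5,15,4) vs β=11 → FL=S FR=S RL=W RR=S
t=1: phase=(6,6,0,5) vs β=11 → FL=S FR=S RL=S RR=S
t=7: phase=(12,12,6,11) vs β=11 → FL=W FR=W RL=S RR=W
t=10: phase=(15,15,9,14) vs β=11 → FL=W FR=W RL=S RR=W
t=16: phase=(5,5,15,4) vs β=11 → FL=S FR=S RL=W RR=S
t=18: phase=(7,7,1,6) vs β=11 → FL=S FR=S RL=S RR=S
t=21: phase=(10,10,4,9) vs β=11 → FL=S FR=S RL=S RR=S
t=28: phase=(1,1,11,0) vs β=11 → FL=S FR=S RL=W RR=S

t=0: FL=S FR=S RL=W RR=S
t=1: FL=S FR=S RL=S RR=S
t=7: FL=W FR=W RL=S RR=W
t=10: FL=W FR=W RL=S RR=W
t=16: FL=S FR=S RL=W RR=S
t=18: FL=S FR=S RL=S RR=S
t=21: FL=S FR=S RL=S RR=S
t=28: FL=S FR=S RL=W RR=S


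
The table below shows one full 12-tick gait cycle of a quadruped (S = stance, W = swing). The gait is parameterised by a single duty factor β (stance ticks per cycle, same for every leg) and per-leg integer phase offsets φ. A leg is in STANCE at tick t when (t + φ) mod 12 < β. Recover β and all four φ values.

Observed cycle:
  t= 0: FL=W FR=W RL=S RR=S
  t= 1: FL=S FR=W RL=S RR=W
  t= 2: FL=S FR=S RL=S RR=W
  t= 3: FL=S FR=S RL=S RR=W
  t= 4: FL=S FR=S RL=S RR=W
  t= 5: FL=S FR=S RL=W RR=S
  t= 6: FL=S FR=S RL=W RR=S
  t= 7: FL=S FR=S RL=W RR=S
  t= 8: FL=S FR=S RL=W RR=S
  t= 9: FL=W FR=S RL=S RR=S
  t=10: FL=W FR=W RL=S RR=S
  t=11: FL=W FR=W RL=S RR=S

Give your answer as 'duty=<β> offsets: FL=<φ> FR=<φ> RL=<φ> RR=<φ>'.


duty β = stance ticks per leg = 8
FL: stance ticks = 8; W→S at t=1 → φ=11
FR: stance ticks = 8; W→S at t=2 → φ=10
RL: stance ticks = 8; W→S at t=9 → φ=3
RR: stance ticks = 8; W→S at t=5 → φ=7

duty=8 offsets: FL=11 FR=10 RL=3 RR=7


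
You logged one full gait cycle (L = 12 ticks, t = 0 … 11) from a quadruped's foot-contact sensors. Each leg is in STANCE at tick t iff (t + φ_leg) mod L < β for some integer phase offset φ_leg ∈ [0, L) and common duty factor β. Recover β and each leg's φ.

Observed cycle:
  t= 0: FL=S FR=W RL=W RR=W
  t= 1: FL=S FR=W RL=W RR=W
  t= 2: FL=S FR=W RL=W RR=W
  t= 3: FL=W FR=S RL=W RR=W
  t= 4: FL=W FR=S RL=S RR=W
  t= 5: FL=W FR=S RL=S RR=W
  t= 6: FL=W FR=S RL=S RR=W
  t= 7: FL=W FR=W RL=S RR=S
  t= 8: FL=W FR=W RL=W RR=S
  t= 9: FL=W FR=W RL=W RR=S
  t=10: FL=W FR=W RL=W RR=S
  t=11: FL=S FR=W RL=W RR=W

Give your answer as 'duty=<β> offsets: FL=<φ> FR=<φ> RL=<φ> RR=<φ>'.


duty β = stance ticks per leg = 4
FL: stance ticks = 4; W→S at t=11 → φ=1
FR: stance ticks = 4; W→S at t=3 → φ=9
RL: stance ticks = 4; W→S at t=4 → φ=8
RR: stance ticks = 4; W→S at t=7 → φ=5

duty=4 offsets: FL=1 FR=9 RL=8 RR=5


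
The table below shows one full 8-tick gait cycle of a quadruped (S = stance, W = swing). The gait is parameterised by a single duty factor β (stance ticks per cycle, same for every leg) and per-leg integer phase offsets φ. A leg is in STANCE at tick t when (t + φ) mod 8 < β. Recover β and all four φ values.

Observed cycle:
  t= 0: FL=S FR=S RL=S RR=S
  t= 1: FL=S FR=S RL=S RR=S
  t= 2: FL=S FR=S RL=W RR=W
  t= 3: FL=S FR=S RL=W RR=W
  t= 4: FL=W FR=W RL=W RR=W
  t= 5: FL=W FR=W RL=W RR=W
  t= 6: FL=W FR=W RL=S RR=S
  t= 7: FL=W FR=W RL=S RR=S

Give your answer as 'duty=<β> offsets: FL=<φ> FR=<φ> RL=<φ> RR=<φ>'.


duty β = stance ticks per leg = 4
FL: stance ticks = 4; W→S at t=0 → φ=0
FR: stance ticks = 4; W→S at t=0 → φ=0
RL: stance ticks = 4; W→S at t=6 → φ=2
RR: stance ticks = 4; W→S at t=6 → φ=2

duty=4 offsets: FL=0 FR=0 RL=2 RR=2


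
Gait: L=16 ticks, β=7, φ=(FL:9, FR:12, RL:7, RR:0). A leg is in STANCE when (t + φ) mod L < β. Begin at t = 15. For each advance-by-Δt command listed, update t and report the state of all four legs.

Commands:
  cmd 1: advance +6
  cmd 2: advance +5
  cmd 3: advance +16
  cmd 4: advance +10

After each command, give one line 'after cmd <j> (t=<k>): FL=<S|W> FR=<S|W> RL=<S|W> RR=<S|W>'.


after cmd 1 (t=21): FL=W FR=S RL=W RR=S
after cmd 2 (t=26): FL=S FR=S RL=S RR=W
after cmd 3 (t=42): FL=S FR=S RL=S RR=W
after cmd 4 (t=52): FL=W FR=S RL=W RR=S

start t=15: FL=W FR=W RL=S RR=W
cmd 1: advance +6 → t=21, phase=(14,1,12,5) → FL=W FR=S RL=W RR=S
cmd 2: advance +5 → t=26, phase=(3,6,1,10) → FL=S FR=S RL=S RR=W
cmd 3: advance +16 → t=42, phase=(3,6,1,10) → FL=S FR=S RL=S RR=W
cmd 4: advance +10 → t=52, phase=(13,0,11,4) → FL=W FR=S RL=W RR=S


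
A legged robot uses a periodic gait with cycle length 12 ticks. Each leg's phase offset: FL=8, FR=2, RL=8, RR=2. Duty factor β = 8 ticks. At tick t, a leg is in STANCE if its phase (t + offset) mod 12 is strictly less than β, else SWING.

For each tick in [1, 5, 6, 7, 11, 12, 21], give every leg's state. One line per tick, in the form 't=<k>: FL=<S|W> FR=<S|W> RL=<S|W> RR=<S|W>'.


t=1: FL=W FR=S RL=W RR=S
t=5: FL=S FR=S RL=S RR=S
t=6: FL=S FR=W RL=S RR=W
t=7: FL=S FR=W RL=S RR=W
t=11: FL=S FR=S RL=S RR=S
t=12: FL=W FR=S RL=W RR=S
t=21: FL=S FR=W RL=S RR=W

t=1: phase=(9,3,9,3) vs β=8 → FL=W FR=S RL=W RR=S
t=5: phase=(1,7,1,7) vs β=8 → FL=S FR=S RL=S RR=S
t=6: phase=(2,8,2,8) vs β=8 → FL=S FR=W RL=S RR=W
t=7: phase=(3,9,3,9) vs β=8 → FL=S FR=W RL=S RR=W
t=11: phase=(7,1,7,1) vs β=8 → FL=S FR=S RL=S RR=S
t=12: phase=(8,2,8,2) vs β=8 → FL=W FR=S RL=W RR=S
t=21: phase=(5,11,5,11) vs β=8 → FL=S FR=W RL=S RR=W


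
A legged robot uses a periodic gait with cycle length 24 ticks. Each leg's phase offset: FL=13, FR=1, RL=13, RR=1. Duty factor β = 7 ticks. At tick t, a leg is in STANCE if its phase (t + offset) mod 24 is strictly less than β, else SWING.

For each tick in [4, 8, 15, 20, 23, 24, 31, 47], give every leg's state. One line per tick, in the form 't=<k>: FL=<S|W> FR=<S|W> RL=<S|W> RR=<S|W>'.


t=4: phase=(17,5,17,5) vs β=7 → FL=W FR=S RL=W RR=S
t=8: phase=(21,9,21,9) vs β=7 → FL=W FR=W RL=W RR=W
t=15: phase=(4,16,4,16) vs β=7 → FL=S FR=W RL=S RR=W
t=20: phase=(9,21,9,21) vs β=7 → FL=W FR=W RL=W RR=W
t=23: phase=(12,0,12,0) vs β=7 → FL=W FR=S RL=W RR=S
t=24: phase=(13,1,13,1) vs β=7 → FL=W FR=S RL=W RR=S
t=31: phase=(20,8,20,8) vs β=7 → FL=W FR=W RL=W RR=W
t=47: phase=(12,0,12,0) vs β=7 → FL=W FR=S RL=W RR=S

t=4: FL=W FR=S RL=W RR=S
t=8: FL=W FR=W RL=W RR=W
t=15: FL=S FR=W RL=S RR=W
t=20: FL=W FR=W RL=W RR=W
t=23: FL=W FR=S RL=W RR=S
t=24: FL=W FR=S RL=W RR=S
t=31: FL=W FR=W RL=W RR=W
t=47: FL=W FR=S RL=W RR=S


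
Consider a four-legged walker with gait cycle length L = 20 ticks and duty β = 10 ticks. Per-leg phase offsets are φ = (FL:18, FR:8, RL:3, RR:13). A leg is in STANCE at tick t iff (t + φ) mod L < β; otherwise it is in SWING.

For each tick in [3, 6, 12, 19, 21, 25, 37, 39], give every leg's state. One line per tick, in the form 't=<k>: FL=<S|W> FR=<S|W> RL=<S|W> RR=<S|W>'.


t=3: phase=(1,11,6,16) vs β=10 → FL=S FR=W RL=S RR=W
t=6: phase=(4,14,9,19) vs β=10 → FL=S FR=W RL=S RR=W
t=12: phase=(10,0,15,5) vs β=10 → FL=W FR=S RL=W RR=S
t=19: phase=(17,7,2,12) vs β=10 → FL=W FR=S RL=S RR=W
t=21: phase=(19,9,4,14) vs β=10 → FL=W FR=S RL=S RR=W
t=25: phase=(3,13,8,18) vs β=10 → FL=S FR=W RL=S RR=W
t=37: phase=(15,5,0,10) vs β=10 → FL=W FR=S RL=S RR=W
t=39: phase=(17,7,2,12) vs β=10 → FL=W FR=S RL=S RR=W

t=3: FL=S FR=W RL=S RR=W
t=6: FL=S FR=W RL=S RR=W
t=12: FL=W FR=S RL=W RR=S
t=19: FL=W FR=S RL=S RR=W
t=21: FL=W FR=S RL=S RR=W
t=25: FL=S FR=W RL=S RR=W
t=37: FL=W FR=S RL=S RR=W
t=39: FL=W FR=S RL=S RR=W


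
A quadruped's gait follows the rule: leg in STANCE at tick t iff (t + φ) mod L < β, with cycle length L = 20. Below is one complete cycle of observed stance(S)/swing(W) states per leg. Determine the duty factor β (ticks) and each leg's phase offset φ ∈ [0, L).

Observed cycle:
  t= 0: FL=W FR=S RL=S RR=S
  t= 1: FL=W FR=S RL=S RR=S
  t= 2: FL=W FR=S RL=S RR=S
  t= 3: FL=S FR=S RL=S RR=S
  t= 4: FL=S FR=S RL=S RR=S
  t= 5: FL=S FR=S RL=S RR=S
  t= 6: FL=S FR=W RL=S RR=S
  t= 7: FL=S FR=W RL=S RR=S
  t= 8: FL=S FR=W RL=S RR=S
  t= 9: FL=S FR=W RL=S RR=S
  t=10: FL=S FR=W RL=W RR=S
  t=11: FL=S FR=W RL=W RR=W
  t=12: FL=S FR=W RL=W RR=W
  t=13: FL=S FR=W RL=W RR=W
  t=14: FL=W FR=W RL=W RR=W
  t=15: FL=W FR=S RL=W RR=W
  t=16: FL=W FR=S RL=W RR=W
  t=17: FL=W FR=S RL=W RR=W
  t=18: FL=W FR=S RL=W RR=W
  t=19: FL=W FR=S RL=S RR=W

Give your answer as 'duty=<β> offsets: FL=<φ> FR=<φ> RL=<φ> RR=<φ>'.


duty β = stance ticks per leg = 11
FL: stance ticks = 11; W→S at t=3 → φ=17
FR: stance ticks = 11; W→S at t=15 → φ=5
RL: stance ticks = 11; W→S at t=19 → φ=1
RR: stance ticks = 11; W→S at t=0 → φ=0

duty=11 offsets: FL=17 FR=5 RL=1 RR=0


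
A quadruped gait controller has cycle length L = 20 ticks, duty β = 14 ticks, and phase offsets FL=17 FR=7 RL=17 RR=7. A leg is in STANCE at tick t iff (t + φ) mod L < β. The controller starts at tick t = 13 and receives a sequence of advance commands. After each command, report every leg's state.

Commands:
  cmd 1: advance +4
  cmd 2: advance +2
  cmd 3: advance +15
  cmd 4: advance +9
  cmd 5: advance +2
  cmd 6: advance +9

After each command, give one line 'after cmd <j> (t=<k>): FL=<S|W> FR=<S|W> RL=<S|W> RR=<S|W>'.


after cmd 1 (t=17): FL=W FR=S RL=W RR=S
after cmd 2 (t=19): FL=W FR=S RL=W RR=S
after cmd 3 (t=34): FL=S FR=S RL=S RR=S
after cmd 4 (t=43): FL=S FR=S RL=S RR=S
after cmd 5 (t=45): FL=S FR=S RL=S RR=S
after cmd 6 (t=54): FL=S FR=S RL=S RR=S

start t=13: FL=S FR=S RL=S RR=S
cmd 1: advance +4 → t=17, phase=(14,4,14,4) → FL=W FR=S RL=W RR=S
cmd 2: advance +2 → t=19, phase=(16,6,16,6) → FL=W FR=S RL=W RR=S
cmd 3: advance +15 → t=34, phase=(11,1,11,1) → FL=S FR=S RL=S RR=S
cmd 4: advance +9 → t=43, phase=(0,10,0,10) → FL=S FR=S RL=S RR=S
cmd 5: advance +2 → t=45, phase=(2,12,2,12) → FL=S FR=S RL=S RR=S
cmd 6: advance +9 → t=54, phase=(11,1,11,1) → FL=S FR=S RL=S RR=S


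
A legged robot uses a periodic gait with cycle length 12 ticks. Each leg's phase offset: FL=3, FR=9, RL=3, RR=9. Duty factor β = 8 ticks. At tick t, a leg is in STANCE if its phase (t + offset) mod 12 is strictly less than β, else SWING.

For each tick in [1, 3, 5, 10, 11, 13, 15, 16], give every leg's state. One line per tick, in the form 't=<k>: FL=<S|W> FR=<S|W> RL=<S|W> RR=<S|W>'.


t=1: phase=(4,10,4,10) vs β=8 → FL=S FR=W RL=S RR=W
t=3: phase=(6,0,6,0) vs β=8 → FL=S FR=S RL=S RR=S
t=5: phase=(8,2,8,2) vs β=8 → FL=W FR=S RL=W RR=S
t=10: phase=(1,7,1,7) vs β=8 → FL=S FR=S RL=S RR=S
t=11: phase=(2,8,2,8) vs β=8 → FL=S FR=W RL=S RR=W
t=13: phase=(4,10,4,10) vs β=8 → FL=S FR=W RL=S RR=W
t=15: phase=(6,0,6,0) vs β=8 → FL=S FR=S RL=S RR=S
t=16: phase=(7,1,7,1) vs β=8 → FL=S FR=S RL=S RR=S

t=1: FL=S FR=W RL=S RR=W
t=3: FL=S FR=S RL=S RR=S
t=5: FL=W FR=S RL=W RR=S
t=10: FL=S FR=S RL=S RR=S
t=11: FL=S FR=W RL=S RR=W
t=13: FL=S FR=W RL=S RR=W
t=15: FL=S FR=S RL=S RR=S
t=16: FL=S FR=S RL=S RR=S


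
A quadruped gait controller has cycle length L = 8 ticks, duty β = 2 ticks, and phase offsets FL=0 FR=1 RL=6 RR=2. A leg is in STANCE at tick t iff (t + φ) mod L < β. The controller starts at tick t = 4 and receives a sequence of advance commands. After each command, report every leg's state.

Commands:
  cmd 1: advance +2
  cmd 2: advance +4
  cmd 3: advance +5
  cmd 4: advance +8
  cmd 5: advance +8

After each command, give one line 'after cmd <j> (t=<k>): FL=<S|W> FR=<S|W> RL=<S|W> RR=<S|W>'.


start t=4: FL=W FR=W RL=W RR=W
cmd 1: advance +2 → t=6, phase=(6,7,4,0) → FL=W FR=W RL=W RR=S
cmd 2: advance +4 → t=10, phase=(2,3,0,4) → FL=W FR=W RL=S RR=W
cmd 3: advance +5 → t=15, phase=(7,0,5,1) → FL=W FR=S RL=W RR=S
cmd 4: advance +8 → t=23, phase=(7,0,5,1) → FL=W FR=S RL=W RR=S
cmd 5: advance +8 → t=31, phase=(7,0,5,1) → FL=W FR=S RL=W RR=S

after cmd 1 (t=6): FL=W FR=W RL=W RR=S
after cmd 2 (t=10): FL=W FR=W RL=S RR=W
after cmd 3 (t=15): FL=W FR=S RL=W RR=S
after cmd 4 (t=23): FL=W FR=S RL=W RR=S
after cmd 5 (t=31): FL=W FR=S RL=W RR=S


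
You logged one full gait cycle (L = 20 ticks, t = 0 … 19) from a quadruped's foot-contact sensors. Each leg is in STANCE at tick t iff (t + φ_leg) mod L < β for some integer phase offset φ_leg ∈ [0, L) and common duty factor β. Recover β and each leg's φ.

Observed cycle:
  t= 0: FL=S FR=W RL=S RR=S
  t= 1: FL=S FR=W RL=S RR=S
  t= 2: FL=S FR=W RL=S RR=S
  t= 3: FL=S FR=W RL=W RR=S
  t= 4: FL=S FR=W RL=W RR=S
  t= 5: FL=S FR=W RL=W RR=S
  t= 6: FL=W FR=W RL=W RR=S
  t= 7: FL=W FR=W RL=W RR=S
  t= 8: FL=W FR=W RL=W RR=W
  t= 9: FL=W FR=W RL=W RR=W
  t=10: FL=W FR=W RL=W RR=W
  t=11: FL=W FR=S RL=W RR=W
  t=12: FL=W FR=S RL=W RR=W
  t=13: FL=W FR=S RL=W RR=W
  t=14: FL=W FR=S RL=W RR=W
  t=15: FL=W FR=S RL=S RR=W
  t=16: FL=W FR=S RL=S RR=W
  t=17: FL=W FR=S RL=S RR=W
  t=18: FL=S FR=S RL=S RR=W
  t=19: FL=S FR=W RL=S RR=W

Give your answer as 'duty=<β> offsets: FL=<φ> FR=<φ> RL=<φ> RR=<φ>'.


duty=8 offsets: FL=2 FR=9 RL=5 RR=0

duty β = stance ticks per leg = 8
FL: stance ticks = 8; W→S at t=18 → φ=2
FR: stance ticks = 8; W→S at t=11 → φ=9
RL: stance ticks = 8; W→S at t=15 → φ=5
RR: stance ticks = 8; W→S at t=0 → φ=0


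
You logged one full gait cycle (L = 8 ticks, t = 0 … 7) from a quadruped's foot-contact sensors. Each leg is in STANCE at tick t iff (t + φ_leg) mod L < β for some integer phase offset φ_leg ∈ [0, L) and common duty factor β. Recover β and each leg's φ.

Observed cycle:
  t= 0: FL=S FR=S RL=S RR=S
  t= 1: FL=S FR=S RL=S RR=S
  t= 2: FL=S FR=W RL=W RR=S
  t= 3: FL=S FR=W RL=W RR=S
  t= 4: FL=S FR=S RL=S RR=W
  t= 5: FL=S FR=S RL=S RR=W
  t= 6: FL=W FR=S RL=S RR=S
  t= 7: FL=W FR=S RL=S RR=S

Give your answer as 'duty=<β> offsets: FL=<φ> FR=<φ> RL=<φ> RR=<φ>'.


duty β = stance ticks per leg = 6
FL: stance ticks = 6; W→S at t=0 → φ=0
FR: stance ticks = 6; W→S at t=4 → φ=4
RL: stance ticks = 6; W→S at t=4 → φ=4
RR: stance ticks = 6; W→S at t=6 → φ=2

duty=6 offsets: FL=0 FR=4 RL=4 RR=2


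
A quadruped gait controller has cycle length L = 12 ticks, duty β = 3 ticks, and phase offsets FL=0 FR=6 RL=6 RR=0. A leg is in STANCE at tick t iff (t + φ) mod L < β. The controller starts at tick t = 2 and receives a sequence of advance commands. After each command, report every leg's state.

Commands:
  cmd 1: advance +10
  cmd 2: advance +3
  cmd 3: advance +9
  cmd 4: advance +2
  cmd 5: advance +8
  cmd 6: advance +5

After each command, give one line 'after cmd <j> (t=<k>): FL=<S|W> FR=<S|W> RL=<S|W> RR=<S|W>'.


start t=2: FL=S FR=W RL=W RR=S
cmd 1: advance +10 → t=12, phase=(0,6,6,0) → FL=S FR=W RL=W RR=S
cmd 2: advance +3 → t=15, phase=(3,9,9,3) → FL=W FR=W RL=W RR=W
cmd 3: advance +9 → t=24, phase=(0,6,6,0) → FL=S FR=W RL=W RR=S
cmd 4: advance +2 → t=26, phase=(2,8,8,2) → FL=S FR=W RL=W RR=S
cmd 5: advance +8 → t=34, phase=(10,4,4,10) → FL=W FR=W RL=W RR=W
cmd 6: advance +5 → t=39, phase=(3,9,9,3) → FL=W FR=W RL=W RR=W

after cmd 1 (t=12): FL=S FR=W RL=W RR=S
after cmd 2 (t=15): FL=W FR=W RL=W RR=W
after cmd 3 (t=24): FL=S FR=W RL=W RR=S
after cmd 4 (t=26): FL=S FR=W RL=W RR=S
after cmd 5 (t=34): FL=W FR=W RL=W RR=W
after cmd 6 (t=39): FL=W FR=W RL=W RR=W


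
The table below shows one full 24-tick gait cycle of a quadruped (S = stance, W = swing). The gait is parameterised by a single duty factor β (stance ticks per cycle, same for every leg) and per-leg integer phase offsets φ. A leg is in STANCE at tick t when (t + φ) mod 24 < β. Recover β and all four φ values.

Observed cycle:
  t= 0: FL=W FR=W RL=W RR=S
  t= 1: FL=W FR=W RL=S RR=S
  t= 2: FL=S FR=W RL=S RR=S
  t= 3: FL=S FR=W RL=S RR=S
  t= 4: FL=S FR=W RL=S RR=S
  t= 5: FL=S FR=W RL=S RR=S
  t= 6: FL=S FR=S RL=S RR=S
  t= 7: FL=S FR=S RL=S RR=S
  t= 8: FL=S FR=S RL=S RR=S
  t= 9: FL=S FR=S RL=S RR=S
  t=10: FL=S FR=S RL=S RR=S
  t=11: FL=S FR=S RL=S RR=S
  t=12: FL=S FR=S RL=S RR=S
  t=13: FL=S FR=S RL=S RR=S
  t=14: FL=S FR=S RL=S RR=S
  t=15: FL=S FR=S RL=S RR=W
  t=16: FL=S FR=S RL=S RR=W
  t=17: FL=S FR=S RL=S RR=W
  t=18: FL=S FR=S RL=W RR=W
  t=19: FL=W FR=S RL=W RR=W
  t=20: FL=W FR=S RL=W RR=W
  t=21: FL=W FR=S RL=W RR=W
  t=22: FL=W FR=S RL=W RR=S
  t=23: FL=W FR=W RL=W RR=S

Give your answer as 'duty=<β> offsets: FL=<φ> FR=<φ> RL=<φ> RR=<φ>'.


duty=17 offsets: FL=22 FR=18 RL=23 RR=2

duty β = stance ticks per leg = 17
FL: stance ticks = 17; W→S at t=2 → φ=22
FR: stance ticks = 17; W→S at t=6 → φ=18
RL: stance ticks = 17; W→S at t=1 → φ=23
RR: stance ticks = 17; W→S at t=22 → φ=2


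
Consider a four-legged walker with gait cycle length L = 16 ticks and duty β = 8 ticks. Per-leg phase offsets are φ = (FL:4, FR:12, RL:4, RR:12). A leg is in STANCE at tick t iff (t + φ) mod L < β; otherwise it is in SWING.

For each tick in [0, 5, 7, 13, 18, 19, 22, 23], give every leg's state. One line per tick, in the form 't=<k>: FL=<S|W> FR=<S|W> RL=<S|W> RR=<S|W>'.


t=0: phase=(4,12,4,12) vs β=8 → FL=S FR=W RL=S RR=W
t=5: phase=(9,1,9,1) vs β=8 → FL=W FR=S RL=W RR=S
t=7: phase=(11,3,11,3) vs β=8 → FL=W FR=S RL=W RR=S
t=13: phase=(1,9,1,9) vs β=8 → FL=S FR=W RL=S RR=W
t=18: phase=(6,14,6,14) vs β=8 → FL=S FR=W RL=S RR=W
t=19: phase=(7,15,7,15) vs β=8 → FL=S FR=W RL=S RR=W
t=22: phase=(10,2,10,2) vs β=8 → FL=W FR=S RL=W RR=S
t=23: phase=(11,3,11,3) vs β=8 → FL=W FR=S RL=W RR=S

t=0: FL=S FR=W RL=S RR=W
t=5: FL=W FR=S RL=W RR=S
t=7: FL=W FR=S RL=W RR=S
t=13: FL=S FR=W RL=S RR=W
t=18: FL=S FR=W RL=S RR=W
t=19: FL=S FR=W RL=S RR=W
t=22: FL=W FR=S RL=W RR=S
t=23: FL=W FR=S RL=W RR=S


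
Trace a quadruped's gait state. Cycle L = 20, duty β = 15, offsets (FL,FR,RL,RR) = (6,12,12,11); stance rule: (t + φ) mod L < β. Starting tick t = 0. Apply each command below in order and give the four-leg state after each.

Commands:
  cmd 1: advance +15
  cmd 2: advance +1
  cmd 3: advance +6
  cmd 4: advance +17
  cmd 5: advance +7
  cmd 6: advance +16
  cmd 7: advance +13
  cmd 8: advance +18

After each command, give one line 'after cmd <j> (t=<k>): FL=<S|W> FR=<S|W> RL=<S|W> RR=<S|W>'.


after cmd 1 (t=15): FL=S FR=S RL=S RR=S
after cmd 2 (t=16): FL=S FR=S RL=S RR=S
after cmd 3 (t=22): FL=S FR=S RL=S RR=S
after cmd 4 (t=39): FL=S FR=S RL=S RR=S
after cmd 5 (t=46): FL=S FR=W RL=W RR=W
after cmd 6 (t=62): FL=S FR=S RL=S RR=S
after cmd 7 (t=75): FL=S FR=S RL=S RR=S
after cmd 8 (t=93): FL=W FR=S RL=S RR=S

start t=0: FL=S FR=S RL=S RR=S
cmd 1: advance +15 → t=15, phase=(1,7,7,6) → FL=S FR=S RL=S RR=S
cmd 2: advance +1 → t=16, phase=(2,8,8,7) → FL=S FR=S RL=S RR=S
cmd 3: advance +6 → t=22, phase=(8,14,14,13) → FL=S FR=S RL=S RR=S
cmd 4: advance +17 → t=39, phase=(5,11,11,10) → FL=S FR=S RL=S RR=S
cmd 5: advance +7 → t=46, phase=(12,18,18,17) → FL=S FR=W RL=W RR=W
cmd 6: advance +16 → t=62, phase=(8,14,14,13) → FL=S FR=S RL=S RR=S
cmd 7: advance +13 → t=75, phase=(1,7,7,6) → FL=S FR=S RL=S RR=S
cmd 8: advance +18 → t=93, phase=(19,5,5,4) → FL=W FR=S RL=S RR=S


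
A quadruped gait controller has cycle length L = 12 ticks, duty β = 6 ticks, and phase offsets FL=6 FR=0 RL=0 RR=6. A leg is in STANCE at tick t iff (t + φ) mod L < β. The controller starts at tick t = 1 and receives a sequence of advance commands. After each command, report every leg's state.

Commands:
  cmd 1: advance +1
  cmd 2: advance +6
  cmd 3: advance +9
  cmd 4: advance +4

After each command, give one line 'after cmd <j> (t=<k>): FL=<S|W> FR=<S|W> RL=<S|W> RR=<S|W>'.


start t=1: FL=W FR=S RL=S RR=W
cmd 1: advance +1 → t=2, phase=(8,2,2,8) → FL=W FR=S RL=S RR=W
cmd 2: advance +6 → t=8, phase=(2,8,8,2) → FL=S FR=W RL=W RR=S
cmd 3: advance +9 → t=17, phase=(11,5,5,11) → FL=W FR=S RL=S RR=W
cmd 4: advance +4 → t=21, phase=(3,9,9,3) → FL=S FR=W RL=W RR=S

after cmd 1 (t=2): FL=W FR=S RL=S RR=W
after cmd 2 (t=8): FL=S FR=W RL=W RR=S
after cmd 3 (t=17): FL=W FR=S RL=S RR=W
after cmd 4 (t=21): FL=S FR=W RL=W RR=S


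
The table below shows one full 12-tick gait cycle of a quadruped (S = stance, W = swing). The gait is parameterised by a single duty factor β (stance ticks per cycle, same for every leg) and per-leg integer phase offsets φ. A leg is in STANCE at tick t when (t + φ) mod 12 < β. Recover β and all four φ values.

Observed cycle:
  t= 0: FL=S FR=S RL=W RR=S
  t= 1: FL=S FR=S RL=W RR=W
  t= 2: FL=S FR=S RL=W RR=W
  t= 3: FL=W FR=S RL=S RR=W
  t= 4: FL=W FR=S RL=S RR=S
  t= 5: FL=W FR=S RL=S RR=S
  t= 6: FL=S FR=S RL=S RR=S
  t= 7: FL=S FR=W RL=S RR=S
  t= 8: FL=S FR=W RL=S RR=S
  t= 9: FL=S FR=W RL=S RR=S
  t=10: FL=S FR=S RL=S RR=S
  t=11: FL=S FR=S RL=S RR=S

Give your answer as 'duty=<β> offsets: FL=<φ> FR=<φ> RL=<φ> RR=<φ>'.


duty=9 offsets: FL=6 FR=2 RL=9 RR=8

duty β = stance ticks per leg = 9
FL: stance ticks = 9; W→S at t=6 → φ=6
FR: stance ticks = 9; W→S at t=10 → φ=2
RL: stance ticks = 9; W→S at t=3 → φ=9
RR: stance ticks = 9; W→S at t=4 → φ=8


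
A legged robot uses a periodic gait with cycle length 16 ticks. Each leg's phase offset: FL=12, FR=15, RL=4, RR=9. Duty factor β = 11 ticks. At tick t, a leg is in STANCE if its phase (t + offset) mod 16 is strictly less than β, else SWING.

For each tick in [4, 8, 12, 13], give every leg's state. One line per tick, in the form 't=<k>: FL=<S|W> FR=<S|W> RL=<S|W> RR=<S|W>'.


t=4: FL=S FR=S RL=S RR=W
t=8: FL=S FR=S RL=W RR=S
t=12: FL=S FR=W RL=S RR=S
t=13: FL=S FR=W RL=S RR=S

t=4: phase=(0,3,8,13) vs β=11 → FL=S FR=S RL=S RR=W
t=8: phase=(4,7,12,1) vs β=11 → FL=S FR=S RL=W RR=S
t=12: phase=(8,11,0,5) vs β=11 → FL=S FR=W RL=S RR=S
t=13: phase=(9,12,1,6) vs β=11 → FL=S FR=W RL=S RR=S


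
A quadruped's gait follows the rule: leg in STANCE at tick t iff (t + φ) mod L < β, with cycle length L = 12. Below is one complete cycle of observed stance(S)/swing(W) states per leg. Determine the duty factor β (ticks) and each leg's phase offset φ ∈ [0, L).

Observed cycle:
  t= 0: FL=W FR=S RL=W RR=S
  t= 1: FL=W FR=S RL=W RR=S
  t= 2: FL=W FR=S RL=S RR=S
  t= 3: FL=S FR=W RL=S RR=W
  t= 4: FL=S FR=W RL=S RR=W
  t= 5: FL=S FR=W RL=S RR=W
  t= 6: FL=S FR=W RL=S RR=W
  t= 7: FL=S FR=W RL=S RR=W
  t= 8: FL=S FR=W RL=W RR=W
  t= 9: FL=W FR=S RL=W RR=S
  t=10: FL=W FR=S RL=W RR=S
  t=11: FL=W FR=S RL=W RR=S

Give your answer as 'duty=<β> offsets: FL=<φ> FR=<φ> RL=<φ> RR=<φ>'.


duty β = stance ticks per leg = 6
FL: stance ticks = 6; W→S at t=3 → φ=9
FR: stance ticks = 6; W→S at t=9 → φ=3
RL: stance ticks = 6; W→S at t=2 → φ=10
RR: stance ticks = 6; W→S at t=9 → φ=3

duty=6 offsets: FL=9 FR=3 RL=10 RR=3


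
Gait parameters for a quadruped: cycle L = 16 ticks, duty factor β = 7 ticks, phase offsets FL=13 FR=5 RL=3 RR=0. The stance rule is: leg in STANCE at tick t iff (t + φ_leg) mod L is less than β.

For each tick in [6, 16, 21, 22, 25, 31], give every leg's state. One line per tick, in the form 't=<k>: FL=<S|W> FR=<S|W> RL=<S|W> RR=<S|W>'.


t=6: FL=S FR=W RL=W RR=S
t=16: FL=W FR=S RL=S RR=S
t=21: FL=S FR=W RL=W RR=S
t=22: FL=S FR=W RL=W RR=S
t=25: FL=S FR=W RL=W RR=W
t=31: FL=W FR=S RL=S RR=W

t=6: phase=(3,11,9,6) vs β=7 → FL=S FR=W RL=W RR=S
t=16: phase=(13,5,3,0) vs β=7 → FL=W FR=S RL=S RR=S
t=21: phase=(2,10,8,5) vs β=7 → FL=S FR=W RL=W RR=S
t=22: phase=(3,11,9,6) vs β=7 → FL=S FR=W RL=W RR=S
t=25: phase=(6,14,12,9) vs β=7 → FL=S FR=W RL=W RR=W
t=31: phase=(12,4,2,15) vs β=7 → FL=W FR=S RL=S RR=W


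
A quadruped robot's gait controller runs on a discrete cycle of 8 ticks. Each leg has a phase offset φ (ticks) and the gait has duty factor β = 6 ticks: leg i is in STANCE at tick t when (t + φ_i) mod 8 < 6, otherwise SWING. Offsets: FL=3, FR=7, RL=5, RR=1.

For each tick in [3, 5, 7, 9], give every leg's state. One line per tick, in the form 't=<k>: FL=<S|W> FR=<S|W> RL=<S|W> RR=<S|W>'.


t=3: phase=(6,2,0,4) vs β=6 → FL=W FR=S RL=S RR=S
t=5: phase=(0,4,2,6) vs β=6 → FL=S FR=S RL=S RR=W
t=7: phase=(2,6,4,0) vs β=6 → FL=S FR=W RL=S RR=S
t=9: phase=(4,0,6,2) vs β=6 → FL=S FR=S RL=W RR=S

t=3: FL=W FR=S RL=S RR=S
t=5: FL=S FR=S RL=S RR=W
t=7: FL=S FR=W RL=S RR=S
t=9: FL=S FR=S RL=W RR=S


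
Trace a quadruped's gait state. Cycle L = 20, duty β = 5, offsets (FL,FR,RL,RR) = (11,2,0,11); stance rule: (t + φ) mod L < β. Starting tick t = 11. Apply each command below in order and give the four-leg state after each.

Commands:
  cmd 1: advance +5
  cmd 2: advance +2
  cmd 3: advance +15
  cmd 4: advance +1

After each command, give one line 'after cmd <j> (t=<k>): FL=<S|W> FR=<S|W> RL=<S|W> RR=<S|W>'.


start t=11: FL=S FR=W RL=W RR=S
cmd 1: advance +5 → t=16, phase=(7,18,16,7) → FL=W FR=W RL=W RR=W
cmd 2: advance +2 → t=18, phase=(9,0,18,9) → FL=W FR=S RL=W RR=W
cmd 3: advance +15 → t=33, phase=(4,15,13,4) → FL=S FR=W RL=W RR=S
cmd 4: advance +1 → t=34, phase=(5,16,14,5) → FL=W FR=W RL=W RR=W

after cmd 1 (t=16): FL=W FR=W RL=W RR=W
after cmd 2 (t=18): FL=W FR=S RL=W RR=W
after cmd 3 (t=33): FL=S FR=W RL=W RR=S
after cmd 4 (t=34): FL=W FR=W RL=W RR=W


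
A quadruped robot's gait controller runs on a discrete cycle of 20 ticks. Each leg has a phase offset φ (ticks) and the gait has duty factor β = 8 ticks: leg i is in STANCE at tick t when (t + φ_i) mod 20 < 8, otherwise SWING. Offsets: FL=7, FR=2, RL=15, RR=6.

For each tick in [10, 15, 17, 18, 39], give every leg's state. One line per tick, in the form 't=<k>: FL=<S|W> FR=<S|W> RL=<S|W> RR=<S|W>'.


t=10: phase=(17,12,5,16) vs β=8 → FL=W FR=W RL=S RR=W
t=15: phase=(2,17,10,1) vs β=8 → FL=S FR=W RL=W RR=S
t=17: phase=(4,19,12,3) vs β=8 → FL=S FR=W RL=W RR=S
t=18: phase=(5,0,13,4) vs β=8 → FL=S FR=S RL=W RR=S
t=39: phase=(6,1,14,5) vs β=8 → FL=S FR=S RL=W RR=S

t=10: FL=W FR=W RL=S RR=W
t=15: FL=S FR=W RL=W RR=S
t=17: FL=S FR=W RL=W RR=S
t=18: FL=S FR=S RL=W RR=S
t=39: FL=S FR=S RL=W RR=S


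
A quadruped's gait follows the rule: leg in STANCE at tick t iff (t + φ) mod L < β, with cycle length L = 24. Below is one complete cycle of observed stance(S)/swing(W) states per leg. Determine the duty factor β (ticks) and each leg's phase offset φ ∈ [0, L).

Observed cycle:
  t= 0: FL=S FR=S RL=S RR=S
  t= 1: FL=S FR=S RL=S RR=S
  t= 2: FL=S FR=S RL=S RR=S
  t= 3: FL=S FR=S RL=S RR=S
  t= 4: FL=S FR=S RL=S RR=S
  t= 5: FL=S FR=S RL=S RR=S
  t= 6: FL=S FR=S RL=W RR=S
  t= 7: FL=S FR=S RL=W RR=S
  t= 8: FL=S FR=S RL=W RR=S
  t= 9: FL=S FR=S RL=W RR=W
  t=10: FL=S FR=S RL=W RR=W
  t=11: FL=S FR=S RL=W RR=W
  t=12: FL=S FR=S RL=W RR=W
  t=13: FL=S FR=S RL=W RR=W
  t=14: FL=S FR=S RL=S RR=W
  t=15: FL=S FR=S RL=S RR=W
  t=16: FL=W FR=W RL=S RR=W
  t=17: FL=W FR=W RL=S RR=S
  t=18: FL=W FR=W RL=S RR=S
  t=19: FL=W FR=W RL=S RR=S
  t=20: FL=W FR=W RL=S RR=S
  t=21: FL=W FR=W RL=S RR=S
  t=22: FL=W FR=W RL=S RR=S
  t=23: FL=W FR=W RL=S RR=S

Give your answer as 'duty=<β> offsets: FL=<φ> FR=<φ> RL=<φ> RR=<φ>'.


duty β = stance ticks per leg = 16
FL: stance ticks = 16; W→S at t=0 → φ=0
FR: stance ticks = 16; W→S at t=0 → φ=0
RL: stance ticks = 16; W→S at t=14 → φ=10
RR: stance ticks = 16; W→S at t=17 → φ=7

duty=16 offsets: FL=0 FR=0 RL=10 RR=7


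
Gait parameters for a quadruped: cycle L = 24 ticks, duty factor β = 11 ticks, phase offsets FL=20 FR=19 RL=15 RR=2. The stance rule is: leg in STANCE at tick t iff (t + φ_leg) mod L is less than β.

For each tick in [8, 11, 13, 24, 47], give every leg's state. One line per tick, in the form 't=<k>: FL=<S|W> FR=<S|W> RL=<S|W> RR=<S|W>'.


t=8: FL=S FR=S RL=W RR=S
t=11: FL=S FR=S RL=S RR=W
t=13: FL=S FR=S RL=S RR=W
t=24: FL=W FR=W RL=W RR=S
t=47: FL=W FR=W RL=W RR=S

t=8: phase=(4,3,23,10) vs β=11 → FL=S FR=S RL=W RR=S
t=11: phase=(7,6,2,13) vs β=11 → FL=S FR=S RL=S RR=W
t=13: phase=(9,8,4,15) vs β=11 → FL=S FR=S RL=S RR=W
t=24: phase=(20,19,15,2) vs β=11 → FL=W FR=W RL=W RR=S
t=47: phase=(19,18,14,1) vs β=11 → FL=W FR=W RL=W RR=S


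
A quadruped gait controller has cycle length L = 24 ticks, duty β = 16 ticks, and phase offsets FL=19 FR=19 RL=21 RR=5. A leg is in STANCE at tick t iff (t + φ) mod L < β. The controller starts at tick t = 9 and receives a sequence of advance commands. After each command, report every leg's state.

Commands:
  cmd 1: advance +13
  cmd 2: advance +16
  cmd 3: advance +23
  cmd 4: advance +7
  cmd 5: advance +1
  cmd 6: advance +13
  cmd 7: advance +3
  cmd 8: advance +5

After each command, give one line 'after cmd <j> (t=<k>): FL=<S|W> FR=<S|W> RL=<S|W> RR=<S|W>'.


after cmd 1 (t=22): FL=W FR=W RL=W RR=S
after cmd 2 (t=38): FL=S FR=S RL=S RR=W
after cmd 3 (t=61): FL=S FR=S RL=S RR=W
after cmd 4 (t=68): FL=S FR=S RL=W RR=S
after cmd 5 (t=69): FL=W FR=W RL=W RR=S
after cmd 6 (t=82): FL=S FR=S RL=S RR=S
after cmd 7 (t=85): FL=S FR=S RL=S RR=W
after cmd 8 (t=90): FL=S FR=S RL=S RR=W

start t=9: FL=S FR=S RL=S RR=S
cmd 1: advance +13 → t=22, phase=(17,17,19,3) → FL=W FR=W RL=W RR=S
cmd 2: advance +16 → t=38, phase=(9,9,11,19) → FL=S FR=S RL=S RR=W
cmd 3: advance +23 → t=61, phase=(8,8,10,18) → FL=S FR=S RL=S RR=W
cmd 4: advance +7 → t=68, phase=(15,15,17,1) → FL=S FR=S RL=W RR=S
cmd 5: advance +1 → t=69, phase=(16,16,18,2) → FL=W FR=W RL=W RR=S
cmd 6: advance +13 → t=82, phase=(5,5,7,15) → FL=S FR=S RL=S RR=S
cmd 7: advance +3 → t=85, phase=(8,8,10,18) → FL=S FR=S RL=S RR=W
cmd 8: advance +5 → t=90, phase=(13,13,15,23) → FL=S FR=S RL=S RR=W


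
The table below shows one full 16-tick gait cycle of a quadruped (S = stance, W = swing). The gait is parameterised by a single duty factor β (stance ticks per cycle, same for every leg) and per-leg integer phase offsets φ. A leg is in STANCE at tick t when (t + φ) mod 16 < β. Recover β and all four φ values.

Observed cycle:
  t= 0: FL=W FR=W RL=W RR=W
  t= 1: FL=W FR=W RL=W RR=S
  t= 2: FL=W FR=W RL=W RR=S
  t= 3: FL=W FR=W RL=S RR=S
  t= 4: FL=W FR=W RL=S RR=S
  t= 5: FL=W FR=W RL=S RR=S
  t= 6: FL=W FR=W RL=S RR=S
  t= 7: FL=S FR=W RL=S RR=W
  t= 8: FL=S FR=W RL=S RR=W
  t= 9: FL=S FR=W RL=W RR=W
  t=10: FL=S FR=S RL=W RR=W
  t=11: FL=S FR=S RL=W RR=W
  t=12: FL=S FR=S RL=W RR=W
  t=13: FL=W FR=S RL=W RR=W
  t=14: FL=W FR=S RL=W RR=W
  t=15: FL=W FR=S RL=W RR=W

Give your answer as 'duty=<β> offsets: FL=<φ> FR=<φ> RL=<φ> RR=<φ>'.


duty β = stance ticks per leg = 6
FL: stance ticks = 6; W→S at t=7 → φ=9
FR: stance ticks = 6; W→S at t=10 → φ=6
RL: stance ticks = 6; W→S at t=3 → φ=13
RR: stance ticks = 6; W→S at t=1 → φ=15

duty=6 offsets: FL=9 FR=6 RL=13 RR=15


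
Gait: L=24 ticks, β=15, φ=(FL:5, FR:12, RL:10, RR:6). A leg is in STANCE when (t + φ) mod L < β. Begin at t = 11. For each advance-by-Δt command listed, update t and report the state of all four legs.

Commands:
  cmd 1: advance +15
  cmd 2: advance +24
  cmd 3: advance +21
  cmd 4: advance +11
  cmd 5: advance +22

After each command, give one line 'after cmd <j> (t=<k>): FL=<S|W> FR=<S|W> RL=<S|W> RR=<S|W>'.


after cmd 1 (t=26): FL=S FR=S RL=S RR=S
after cmd 2 (t=50): FL=S FR=S RL=S RR=S
after cmd 3 (t=71): FL=S FR=S RL=S RR=S
after cmd 4 (t=82): FL=W FR=W RL=W RR=W
after cmd 5 (t=104): FL=S FR=W RL=W RR=S

start t=11: FL=W FR=W RL=W RR=W
cmd 1: advance +15 → t=26, phase=(7,14,12,8) → FL=S FR=S RL=S RR=S
cmd 2: advance +24 → t=50, phase=(7,14,12,8) → FL=S FR=S RL=S RR=S
cmd 3: advance +21 → t=71, phase=(4,11,9,5) → FL=S FR=S RL=S RR=S
cmd 4: advance +11 → t=82, phase=(15,22,20,16) → FL=W FR=W RL=W RR=W
cmd 5: advance +22 → t=104, phase=(13,20,18,14) → FL=S FR=W RL=W RR=S


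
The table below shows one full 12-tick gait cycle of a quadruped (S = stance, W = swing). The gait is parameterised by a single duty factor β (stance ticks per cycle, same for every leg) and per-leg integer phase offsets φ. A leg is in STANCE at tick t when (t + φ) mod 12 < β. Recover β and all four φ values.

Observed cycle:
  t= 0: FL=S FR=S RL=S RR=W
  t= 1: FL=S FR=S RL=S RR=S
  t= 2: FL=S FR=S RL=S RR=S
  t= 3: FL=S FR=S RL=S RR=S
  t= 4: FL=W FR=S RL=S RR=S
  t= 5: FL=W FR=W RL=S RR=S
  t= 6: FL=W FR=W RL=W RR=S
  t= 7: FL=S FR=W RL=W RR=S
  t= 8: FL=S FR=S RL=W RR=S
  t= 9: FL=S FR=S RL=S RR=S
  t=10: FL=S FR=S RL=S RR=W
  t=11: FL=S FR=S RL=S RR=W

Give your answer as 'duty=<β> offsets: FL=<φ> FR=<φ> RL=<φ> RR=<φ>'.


duty=9 offsets: FL=5 FR=4 RL=3 RR=11

duty β = stance ticks per leg = 9
FL: stance ticks = 9; W→S at t=7 → φ=5
FR: stance ticks = 9; W→S at t=8 → φ=4
RL: stance ticks = 9; W→S at t=9 → φ=3
RR: stance ticks = 9; W→S at t=1 → φ=11


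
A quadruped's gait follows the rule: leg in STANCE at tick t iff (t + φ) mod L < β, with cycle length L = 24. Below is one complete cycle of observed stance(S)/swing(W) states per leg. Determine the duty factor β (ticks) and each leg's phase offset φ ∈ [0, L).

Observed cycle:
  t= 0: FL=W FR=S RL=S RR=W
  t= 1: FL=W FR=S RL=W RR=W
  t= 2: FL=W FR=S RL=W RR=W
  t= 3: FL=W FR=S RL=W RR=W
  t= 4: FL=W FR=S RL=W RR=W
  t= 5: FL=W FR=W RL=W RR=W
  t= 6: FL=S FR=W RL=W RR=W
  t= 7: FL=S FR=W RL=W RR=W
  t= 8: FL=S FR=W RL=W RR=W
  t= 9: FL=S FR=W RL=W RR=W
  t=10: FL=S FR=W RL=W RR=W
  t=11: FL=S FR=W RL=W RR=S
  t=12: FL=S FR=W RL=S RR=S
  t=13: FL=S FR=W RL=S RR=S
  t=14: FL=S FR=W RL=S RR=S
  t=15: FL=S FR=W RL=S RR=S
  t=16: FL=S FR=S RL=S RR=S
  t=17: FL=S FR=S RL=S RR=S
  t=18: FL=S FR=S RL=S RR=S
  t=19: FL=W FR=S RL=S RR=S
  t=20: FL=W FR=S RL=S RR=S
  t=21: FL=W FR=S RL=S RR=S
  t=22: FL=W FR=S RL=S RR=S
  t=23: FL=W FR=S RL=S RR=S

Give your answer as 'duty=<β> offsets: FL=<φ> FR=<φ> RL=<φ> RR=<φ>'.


duty=13 offsets: FL=18 FR=8 RL=12 RR=13

duty β = stance ticks per leg = 13
FL: stance ticks = 13; W→S at t=6 → φ=18
FR: stance ticks = 13; W→S at t=16 → φ=8
RL: stance ticks = 13; W→S at t=12 → φ=12
RR: stance ticks = 13; W→S at t=11 → φ=13
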